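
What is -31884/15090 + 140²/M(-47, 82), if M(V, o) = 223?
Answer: 48108978/560845 ≈ 85.779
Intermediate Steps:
-31884/15090 + 140²/M(-47, 82) = -31884/15090 + 140²/223 = -31884*1/15090 + 19600*(1/223) = -5314/2515 + 19600/223 = 48108978/560845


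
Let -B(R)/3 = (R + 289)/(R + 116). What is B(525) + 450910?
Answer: 289030868/641 ≈ 4.5091e+5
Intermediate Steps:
B(R) = -3*(289 + R)/(116 + R) (B(R) = -3*(R + 289)/(R + 116) = -3*(289 + R)/(116 + R))
B(525) + 450910 = 3*(-289 - 1*525)/(116 + 525) + 450910 = 3*(-289 - 525)/641 + 450910 = 3*(1/641)*(-814) + 450910 = -2442/641 + 450910 = 289030868/641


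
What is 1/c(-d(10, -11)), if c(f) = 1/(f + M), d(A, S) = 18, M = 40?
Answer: 22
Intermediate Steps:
c(f) = 1/(40 + f) (c(f) = 1/(f + 40) = 1/(40 + f))
1/c(-d(10, -11)) = 1/(1/(40 - 1*18)) = 1/(1/(40 - 18)) = 1/(1/22) = 22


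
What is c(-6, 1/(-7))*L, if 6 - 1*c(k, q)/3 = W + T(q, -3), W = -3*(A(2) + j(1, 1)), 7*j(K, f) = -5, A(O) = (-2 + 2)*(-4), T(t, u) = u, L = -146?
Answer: -21024/7 ≈ -3003.4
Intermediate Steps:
A(O) = 0 (A(O) = 0*(-4) = 0)
j(K, f) = -5/7 (j(K, f) = (⅐)*(-5) = -5/7)
W = 15/7 (W = -3*(0 - 5/7) = -3*(-5/7) = 15/7 ≈ 2.1429)
c(k, q) = 144/7 (c(k, q) = 18 - 3*(15/7 - 3) = 18 - 3*(-6/7) = 18 + 18/7 = 144/7)
c(-6, 1/(-7))*L = (144/7)*(-146) = -21024/7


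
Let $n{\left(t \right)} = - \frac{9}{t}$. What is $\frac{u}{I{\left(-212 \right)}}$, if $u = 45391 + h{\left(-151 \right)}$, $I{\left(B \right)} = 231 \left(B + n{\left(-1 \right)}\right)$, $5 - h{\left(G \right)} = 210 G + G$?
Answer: $- \frac{77257}{46893} \approx -1.6475$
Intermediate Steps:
$h{\left(G \right)} = 5 - 211 G$ ($h{\left(G \right)} = 5 - \left(210 G + G\right) = 5 - 211 G$)
$I{\left(B \right)} = 2079 + 231 B$ ($I{\left(B \right)} = 231 \left(B - \frac{9}{-1}\right) = 231 \left(B - -9\right) = 231 \left(B + 9\right) = 231 \left(9 + B\right) = 2079 + 231 B$)
$u = 77257$ ($u = 45391 + \left(5 - -31861\right) = 45391 + \left(5 + 31861\right) = 45391 + 31866 = 77257$)
$\frac{u}{I{\left(-212 \right)}} = \frac{77257}{2079 + 231 \left(-212\right)} = \frac{77257}{2079 - 48972} = \frac{77257}{-46893} = 77257 \left(- \frac{1}{46893}\right) = - \frac{77257}{46893}$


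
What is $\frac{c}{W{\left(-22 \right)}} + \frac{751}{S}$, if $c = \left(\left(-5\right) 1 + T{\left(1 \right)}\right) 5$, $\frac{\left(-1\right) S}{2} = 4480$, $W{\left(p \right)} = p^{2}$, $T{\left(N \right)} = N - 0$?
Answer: $- \frac{135671}{1084160} \approx -0.12514$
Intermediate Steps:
$T{\left(N \right)} = N$ ($T{\left(N \right)} = N + 0 = N$)
$S = -8960$ ($S = \left(-2\right) 4480 = -8960$)
$c = -20$ ($c = \left(\left(-5\right) 1 + 1\right) 5 = \left(-5 + 1\right) 5 = \left(-4\right) 5 = -20$)
$\frac{c}{W{\left(-22 \right)}} + \frac{751}{S} = - \frac{20}{\left(-22\right)^{2}} + \frac{751}{-8960} = - \frac{20}{484} + 751 \left(- \frac{1}{8960}\right) = \left(-20\right) \frac{1}{484} - \frac{751}{8960} = - \frac{5}{121} - \frac{751}{8960} = - \frac{135671}{1084160}$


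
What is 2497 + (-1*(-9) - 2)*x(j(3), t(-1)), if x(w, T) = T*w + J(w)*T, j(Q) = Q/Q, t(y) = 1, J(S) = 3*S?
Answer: 2525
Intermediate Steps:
j(Q) = 1
x(w, T) = 4*T*w (x(w, T) = T*w + (3*w)*T = T*w + 3*T*w = 4*T*w)
2497 + (-1*(-9) - 2)*x(j(3), t(-1)) = 2497 + (-1*(-9) - 2)*(4*1*1) = 2497 + (9 - 2)*4 = 2497 + 7*4 = 2497 + 28 = 2525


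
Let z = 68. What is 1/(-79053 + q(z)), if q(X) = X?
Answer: -1/78985 ≈ -1.2661e-5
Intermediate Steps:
1/(-79053 + q(z)) = 1/(-79053 + 68) = 1/(-78985) = -1/78985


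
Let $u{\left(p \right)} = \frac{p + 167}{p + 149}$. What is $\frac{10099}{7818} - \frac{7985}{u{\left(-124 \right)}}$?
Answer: $- \frac{1560233993}{336174} \approx -4641.1$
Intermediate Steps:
$u{\left(p \right)} = \frac{167 + p}{149 + p}$
$\frac{10099}{7818} - \frac{7985}{u{\left(-124 \right)}} = \frac{10099}{7818} - \frac{7985}{\frac{1}{149 - 124} \left(167 - 124\right)} = 10099 \cdot \frac{1}{7818} - \frac{7985}{\frac{1}{25} \cdot 43} = \frac{10099}{7818} - \frac{7985}{\frac{1}{25} \cdot 43} = \frac{10099}{7818} - \frac{7985}{\frac{43}{25}} = \frac{10099}{7818} - \frac{199625}{43} = - \frac{1560233993}{336174}$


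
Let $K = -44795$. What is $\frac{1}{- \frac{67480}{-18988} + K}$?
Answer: $- \frac{4747}{212624995} \approx -2.2326 \cdot 10^{-5}$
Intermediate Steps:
$\frac{1}{- \frac{67480}{-18988} + K} = \frac{1}{- \frac{67480}{-18988} - 44795} = \frac{1}{\left(-67480\right) \left(- \frac{1}{18988}\right) - 44795} = \frac{1}{\frac{16870}{4747} - 44795} = \frac{1}{- \frac{212624995}{4747}} = - \frac{4747}{212624995}$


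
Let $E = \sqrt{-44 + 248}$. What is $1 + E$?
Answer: $1 + 2 \sqrt{51} \approx 15.283$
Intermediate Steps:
$E = 2 \sqrt{51}$ ($E = \sqrt{204} = 2 \sqrt{51} \approx 14.283$)
$1 + E = 1 + 2 \sqrt{51}$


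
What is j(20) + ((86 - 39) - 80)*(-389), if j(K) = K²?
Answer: 13237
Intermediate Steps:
j(20) + ((86 - 39) - 80)*(-389) = 20² + ((86 - 39) - 80)*(-389) = 400 + (47 - 80)*(-389) = 400 - 33*(-389) = 400 + 12837 = 13237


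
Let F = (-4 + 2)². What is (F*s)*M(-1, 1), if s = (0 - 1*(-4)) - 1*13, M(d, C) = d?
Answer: 36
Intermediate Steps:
F = 4 (F = (-2)² = 4)
s = -9 (s = (0 + 4) - 13 = 4 - 13 = -9)
(F*s)*M(-1, 1) = (4*(-9))*(-1) = -36*(-1) = 36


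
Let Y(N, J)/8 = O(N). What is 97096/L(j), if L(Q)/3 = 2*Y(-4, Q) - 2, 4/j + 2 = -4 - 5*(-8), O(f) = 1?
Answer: 48548/21 ≈ 2311.8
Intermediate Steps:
Y(N, J) = 8 (Y(N, J) = 8*1 = 8)
j = 2/17 (j = 4/(-2 + (-4 - 5*(-8))) = 4/(-2 + (-4 + 40)) = 4/(-2 + 36) = 4/34 = 4*(1/34) = 2/17 ≈ 0.11765)
L(Q) = 42 (L(Q) = 3*(2*8 - 2) = 3*(16 - 2) = 3*14 = 42)
97096/L(j) = 97096/42 = 97096*(1/42) = 48548/21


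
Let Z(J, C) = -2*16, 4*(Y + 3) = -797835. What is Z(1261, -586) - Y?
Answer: 797719/4 ≈ 1.9943e+5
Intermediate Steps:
Y = -797847/4 (Y = -3 + (1/4)*(-797835) = -3 - 797835/4 = -797847/4 ≈ -1.9946e+5)
Z(J, C) = -32
Z(1261, -586) - Y = -32 - 1*(-797847/4) = -32 + 797847/4 = 797719/4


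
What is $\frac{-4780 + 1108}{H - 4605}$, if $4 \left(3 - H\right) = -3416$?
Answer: $\frac{918}{937} \approx 0.97972$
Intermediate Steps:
$H = 857$ ($H = 3 - -854 = 3 + 854 = 857$)
$\frac{-4780 + 1108}{H - 4605} = \frac{-4780 + 1108}{857 - 4605} = - \frac{3672}{-3748} = \left(-3672\right) \left(- \frac{1}{3748}\right) = \frac{918}{937}$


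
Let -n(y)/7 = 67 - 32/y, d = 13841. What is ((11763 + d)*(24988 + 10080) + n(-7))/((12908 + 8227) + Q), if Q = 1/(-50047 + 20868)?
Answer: 26199257181209/616698164 ≈ 42483.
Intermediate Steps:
Q = -1/29179 (Q = 1/(-29179) = -1/29179 ≈ -3.4271e-5)
n(y) = -469 + 224/y (n(y) = -7*(67 - 32/y) = -469 + 224/y)
((11763 + d)*(24988 + 10080) + n(-7))/((12908 + 8227) + Q) = ((11763 + 13841)*(24988 + 10080) + (-469 + 224/(-7)))/((12908 + 8227) - 1/29179) = (25604*35068 + (-469 + 224*(-⅐)))/(21135 - 1/29179) = (897881072 + (-469 - 32))/(616698164/29179) = (897881072 - 501)*(29179/616698164) = 897880571*(29179/616698164) = 26199257181209/616698164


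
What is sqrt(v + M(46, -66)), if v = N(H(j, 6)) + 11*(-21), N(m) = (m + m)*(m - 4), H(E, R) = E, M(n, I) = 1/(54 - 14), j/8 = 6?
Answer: sqrt(1597210)/20 ≈ 63.190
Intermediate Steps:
j = 48 (j = 8*6 = 48)
M(n, I) = 1/40
N(m) = 2*m*(-4 + m) (N(m) = (2*m)*(-4 + m) = 2*m*(-4 + m))
v = 3993 (v = 2*48*(-4 + 48) + 11*(-21) = 2*48*44 - 231 = 4224 - 231 = 3993)
sqrt(v + M(46, -66)) = sqrt(3993 + 1/40) = sqrt(159721/40) = sqrt(1597210)/20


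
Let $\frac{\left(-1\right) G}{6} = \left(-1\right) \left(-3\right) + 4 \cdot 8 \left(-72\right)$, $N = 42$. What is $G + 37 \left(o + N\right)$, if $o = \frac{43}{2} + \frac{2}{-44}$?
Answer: $\frac{177692}{11} \approx 16154.0$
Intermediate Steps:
$o = \frac{236}{11}$ ($o = 43 \cdot \frac{1}{2} + 2 \left(- \frac{1}{44}\right) = \frac{43}{2} - \frac{1}{22} = \frac{236}{11} \approx 21.455$)
$G = 13806$ ($G = - 6 \left(\left(-1\right) \left(-3\right) + 4 \cdot 8 \left(-72\right)\right) = - 6 \left(3 + 32 \left(-72\right)\right) = - 6 \left(3 - 2304\right) = \left(-6\right) \left(-2301\right) = 13806$)
$G + 37 \left(o + N\right) = 13806 + 37 \left(\frac{236}{11} + 42\right) = 13806 + 37 \cdot \frac{698}{11} = 13806 + \frac{25826}{11} = \frac{177692}{11}$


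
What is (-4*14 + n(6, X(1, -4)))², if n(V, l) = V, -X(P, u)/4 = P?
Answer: 2500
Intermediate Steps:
X(P, u) = -4*P
(-4*14 + n(6, X(1, -4)))² = (-4*14 + 6)² = (-56 + 6)² = (-50)² = 2500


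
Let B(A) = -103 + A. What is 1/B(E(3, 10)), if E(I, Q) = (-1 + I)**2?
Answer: -1/99 ≈ -0.010101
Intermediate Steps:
1/B(E(3, 10)) = 1/(-103 + (-1 + 3)**2) = 1/(-103 + 2**2) = 1/(-103 + 4) = 1/(-99) = -1/99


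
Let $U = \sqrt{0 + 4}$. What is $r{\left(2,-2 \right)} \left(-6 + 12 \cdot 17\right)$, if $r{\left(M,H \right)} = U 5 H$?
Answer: $-3960$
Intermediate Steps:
$U = 2$ ($U = \sqrt{4} = 2$)
$r{\left(M,H \right)} = 10 H$ ($r{\left(M,H \right)} = 2 \cdot 5 H = 10 H$)
$r{\left(2,-2 \right)} \left(-6 + 12 \cdot 17\right) = 10 \left(-2\right) \left(-6 + 12 \cdot 17\right) = - 20 \left(-6 + 204\right) = \left(-20\right) 198 = -3960$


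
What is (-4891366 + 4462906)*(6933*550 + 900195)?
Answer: -2019479798700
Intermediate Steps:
(-4891366 + 4462906)*(6933*550 + 900195) = -428460*(3813150 + 900195) = -428460*4713345 = -2019479798700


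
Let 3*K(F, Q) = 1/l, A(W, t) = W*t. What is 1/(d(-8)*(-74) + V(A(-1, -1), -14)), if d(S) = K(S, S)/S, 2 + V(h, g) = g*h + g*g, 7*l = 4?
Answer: 48/8899 ≈ 0.0053939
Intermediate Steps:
l = 4/7 (l = (⅐)*4 = 4/7 ≈ 0.57143)
K(F, Q) = 7/12 (K(F, Q) = 1/(3*(4/7)) = (⅓)*(7/4) = 7/12)
V(h, g) = -2 + g² + g*h (V(h, g) = -2 + (g*h + g*g) = -2 + (g*h + g²) = -2 + (g² + g*h) = -2 + g² + g*h)
d(S) = 7/(12*S)
1/(d(-8)*(-74) + V(A(-1, -1), -14)) = 1/(((7/12)/(-8))*(-74) + (-2 + (-14)² - (-14)*(-1))) = 1/(((7/12)*(-⅛))*(-74) + (-2 + 196 - 14*1)) = 1/(-7/96*(-74) + (-2 + 196 - 14)) = 1/(259/48 + 180) = 1/(8899/48) = 48/8899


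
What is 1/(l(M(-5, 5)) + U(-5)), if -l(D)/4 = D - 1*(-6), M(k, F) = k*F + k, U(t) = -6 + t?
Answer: 1/85 ≈ 0.011765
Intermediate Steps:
M(k, F) = k + F*k (M(k, F) = F*k + k = k + F*k)
l(D) = -24 - 4*D (l(D) = -4*(D - 1*(-6)) = -4*(D + 6) = -4*(6 + D) = -24 - 4*D)
1/(l(M(-5, 5)) + U(-5)) = 1/((-24 - (-20)*(1 + 5)) + (-6 - 5)) = 1/((-24 - (-20)*6) - 11) = 1/((-24 - 4*(-30)) - 11) = 1/((-24 + 120) - 11) = 1/(96 - 11) = 1/85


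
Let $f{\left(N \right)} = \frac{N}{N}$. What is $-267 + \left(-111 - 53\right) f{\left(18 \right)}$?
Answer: $-431$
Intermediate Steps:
$f{\left(N \right)} = 1$
$-267 + \left(-111 - 53\right) f{\left(18 \right)} = -267 + \left(-111 - 53\right) 1 = -267 - 164 = -431$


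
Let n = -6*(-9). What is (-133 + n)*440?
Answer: -34760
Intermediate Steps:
n = 54
(-133 + n)*440 = (-133 + 54)*440 = -79*440 = -34760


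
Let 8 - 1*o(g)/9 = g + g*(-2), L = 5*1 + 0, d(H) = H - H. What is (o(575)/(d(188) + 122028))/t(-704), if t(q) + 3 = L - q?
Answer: 1749/28717256 ≈ 6.0904e-5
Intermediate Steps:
d(H) = 0
L = 5 (L = 5 + 0 = 5)
o(g) = 72 + 9*g (o(g) = 72 - 9*(g + g*(-2)) = 72 - 9*(g - 2*g) = 72 - (-9)*g = 72 + 9*g)
t(q) = 2 - q (t(q) = -3 + (5 - q) = 2 - q)
(o(575)/(d(188) + 122028))/t(-704) = ((72 + 9*575)/(0 + 122028))/(2 - 1*(-704)) = ((72 + 5175)/122028)/(2 + 704) = (5247*(1/122028))/706 = (1749/40676)*(1/706) = 1749/28717256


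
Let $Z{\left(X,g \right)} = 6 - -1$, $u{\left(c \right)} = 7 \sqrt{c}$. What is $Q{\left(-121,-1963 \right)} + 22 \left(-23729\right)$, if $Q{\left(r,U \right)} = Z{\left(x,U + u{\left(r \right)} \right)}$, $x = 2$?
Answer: $-522031$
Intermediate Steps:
$Z{\left(X,g \right)} = 7$ ($Z{\left(X,g \right)} = 6 + 1 = 7$)
$Q{\left(r,U \right)} = 7$
$Q{\left(-121,-1963 \right)} + 22 \left(-23729\right) = 7 + 22 \left(-23729\right) = 7 - 522038 = -522031$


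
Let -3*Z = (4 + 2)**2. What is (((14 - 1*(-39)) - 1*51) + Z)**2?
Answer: 100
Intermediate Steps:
Z = -12 (Z = -(4 + 2)**2/3 = -1/3*6**2 = -1/3*36 = -12)
(((14 - 1*(-39)) - 1*51) + Z)**2 = (((14 - 1*(-39)) - 1*51) - 12)**2 = (((14 + 39) - 51) - 12)**2 = ((53 - 51) - 12)**2 = (2 - 12)**2 = (-10)**2 = 100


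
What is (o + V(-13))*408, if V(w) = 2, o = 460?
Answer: 188496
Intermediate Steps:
(o + V(-13))*408 = (460 + 2)*408 = 462*408 = 188496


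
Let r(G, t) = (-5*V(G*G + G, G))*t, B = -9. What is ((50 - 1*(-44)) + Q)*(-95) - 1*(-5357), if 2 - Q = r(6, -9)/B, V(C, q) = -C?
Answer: 16187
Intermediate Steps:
r(G, t) = t*(5*G + 5*G²) (r(G, t) = (-(-5)*(G*G + G))*t = (-(-5)*(G² + G))*t = (-(-5)*(G + G²))*t = (-5*(-G - G²))*t = (5*G + 5*G²)*t = t*(5*G + 5*G²))
Q = -208 (Q = 2 - 5*6*(-9)*(1 + 6)/(-9) = 2 - 5*6*(-9)*7*(-1)/9 = 2 - (-1890)*(-1)/9 = 2 - 1*210 = 2 - 210 = -208)
((50 - 1*(-44)) + Q)*(-95) - 1*(-5357) = ((50 - 1*(-44)) - 208)*(-95) - 1*(-5357) = ((50 + 44) - 208)*(-95) + 5357 = (94 - 208)*(-95) + 5357 = -114*(-95) + 5357 = 10830 + 5357 = 16187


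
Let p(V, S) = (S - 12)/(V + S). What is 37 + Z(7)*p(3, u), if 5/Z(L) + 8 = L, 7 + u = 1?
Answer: 7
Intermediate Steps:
u = -6 (u = -7 + 1 = -6)
Z(L) = 5/(-8 + L)
p(V, S) = (-12 + S)/(S + V)
37 + Z(7)*p(3, u) = 37 + (5/(-8 + 7))*((-12 - 6)/(-6 + 3)) = 37 + (5/(-1))*(-18/(-3)) = 37 + (5*(-1))*(-⅓*(-18)) = 37 - 5*6 = 37 - 30 = 7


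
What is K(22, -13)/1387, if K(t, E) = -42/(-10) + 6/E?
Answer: 243/90155 ≈ 0.0026954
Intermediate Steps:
K(t, E) = 21/5 + 6/E (K(t, E) = -42*(-⅒) + 6/E = 21/5 + 6/E)
K(22, -13)/1387 = (21/5 + 6/(-13))/1387 = (21/5 + 6*(-1/13))*(1/1387) = (21/5 - 6/13)*(1/1387) = (243/65)*(1/1387) = 243/90155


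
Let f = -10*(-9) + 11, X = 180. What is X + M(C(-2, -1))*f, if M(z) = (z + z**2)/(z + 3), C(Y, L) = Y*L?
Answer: 1506/5 ≈ 301.20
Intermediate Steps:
f = 101 (f = 90 + 11 = 101)
C(Y, L) = L*Y
M(z) = (z + z**2)/(3 + z)
X + M(C(-2, -1))*f = 180 + ((-1*(-2))*(1 - 1*(-2))/(3 - 1*(-2)))*101 = 180 + (2*(1 + 2)/(3 + 2))*101 = 180 + (2*3/5)*101 = 180 + (2*(1/5)*3)*101 = 180 + (6/5)*101 = 180 + 606/5 = 1506/5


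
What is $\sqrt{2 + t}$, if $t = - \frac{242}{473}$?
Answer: $\frac{8 \sqrt{43}}{43} \approx 1.22$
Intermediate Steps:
$t = - \frac{22}{43}$ ($t = \left(-242\right) \frac{1}{473} = - \frac{22}{43} \approx -0.51163$)
$\sqrt{2 + t} = \sqrt{2 - \frac{22}{43}} = \sqrt{\frac{64}{43}} = \frac{8 \sqrt{43}}{43}$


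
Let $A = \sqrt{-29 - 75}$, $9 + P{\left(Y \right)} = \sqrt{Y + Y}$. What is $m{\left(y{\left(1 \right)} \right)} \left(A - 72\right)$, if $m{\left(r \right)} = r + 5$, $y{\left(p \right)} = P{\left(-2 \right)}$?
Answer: $4 \left(2 - i\right) \left(36 - i \sqrt{26}\right) \approx 267.6 - 184.79 i$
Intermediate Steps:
$P{\left(Y \right)} = -9 + \sqrt{2} \sqrt{Y}$ ($P{\left(Y \right)} = -9 + \sqrt{Y + Y} = -9 + \sqrt{2 Y} = -9 + \sqrt{2} \sqrt{Y}$)
$y{\left(p \right)} = -9 + 2 i$ ($y{\left(p \right)} = -9 + \sqrt{2} \sqrt{-2} = -9 + \sqrt{2} i \sqrt{2} = -9 + 2 i$)
$m{\left(r \right)} = 5 + r$
$A = 2 i \sqrt{26}$ ($A = \sqrt{-104} = 2 i \sqrt{26} \approx 10.198 i$)
$m{\left(y{\left(1 \right)} \right)} \left(A - 72\right) = \left(5 - \left(9 - 2 i\right)\right) \left(2 i \sqrt{26} - 72\right) = \left(-4 + 2 i\right) \left(-72 + 2 i \sqrt{26}\right) = \left(-72 + 2 i \sqrt{26}\right) \left(-4 + 2 i\right)$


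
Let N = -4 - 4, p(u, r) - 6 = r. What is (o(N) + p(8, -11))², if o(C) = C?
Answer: 169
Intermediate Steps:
p(u, r) = 6 + r
N = -8
(o(N) + p(8, -11))² = (-8 + (6 - 11))² = (-8 - 5)² = (-13)² = 169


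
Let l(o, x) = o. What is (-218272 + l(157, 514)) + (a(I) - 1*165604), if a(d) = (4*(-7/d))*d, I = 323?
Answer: -383747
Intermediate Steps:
a(d) = -28 (a(d) = (-28/d)*d = -28)
(-218272 + l(157, 514)) + (a(I) - 1*165604) = (-218272 + 157) + (-28 - 1*165604) = -218115 + (-28 - 165604) = -218115 - 165632 = -383747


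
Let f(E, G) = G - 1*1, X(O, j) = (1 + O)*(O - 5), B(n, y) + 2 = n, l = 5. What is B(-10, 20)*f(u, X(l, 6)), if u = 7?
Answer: 12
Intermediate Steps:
B(n, y) = -2 + n
X(O, j) = (1 + O)*(-5 + O)
f(E, G) = -1 + G (f(E, G) = G - 1 = -1 + G)
B(-10, 20)*f(u, X(l, 6)) = (-2 - 10)*(-1 + (-5 + 5² - 4*5)) = -12*(-1 + (-5 + 25 - 20)) = -12*(-1 + 0) = -12*(-1) = 12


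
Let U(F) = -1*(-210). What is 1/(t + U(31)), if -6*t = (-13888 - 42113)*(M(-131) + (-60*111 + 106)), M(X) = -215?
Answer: -2/126356503 ≈ -1.5828e-8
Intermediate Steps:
U(F) = 210
t = -126356923/2 (t = -(-13888 - 42113)*(-215 + (-60*111 + 106))/6 = -(-18667)*(-215 + (-6660 + 106))/2 = -(-18667)*(-215 - 6554)/2 = -(-18667)*(-6769)/2 = -⅙*379070769 = -126356923/2 ≈ -6.3178e+7)
1/(t + U(31)) = 1/(-126356923/2 + 210) = 1/(-126356503/2) = -2/126356503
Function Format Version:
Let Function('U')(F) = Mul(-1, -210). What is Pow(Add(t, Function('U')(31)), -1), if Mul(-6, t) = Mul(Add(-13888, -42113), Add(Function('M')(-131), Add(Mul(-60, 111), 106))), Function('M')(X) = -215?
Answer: Rational(-2, 126356503) ≈ -1.5828e-8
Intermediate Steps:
Function('U')(F) = 210
t = Rational(-126356923, 2) (t = Mul(Rational(-1, 6), Mul(Add(-13888, -42113), Add(-215, Add(Mul(-60, 111), 106)))) = Mul(Rational(-1, 6), Mul(-56001, Add(-215, Add(-6660, 106)))) = Mul(Rational(-1, 6), Mul(-56001, Add(-215, -6554))) = Mul(Rational(-1, 6), Mul(-56001, -6769)) = Mul(Rational(-1, 6), 379070769) = Rational(-126356923, 2) ≈ -6.3178e+7)
Pow(Add(t, Function('U')(31)), -1) = Pow(Add(Rational(-126356923, 2), 210), -1) = Pow(Rational(-126356503, 2), -1) = Rational(-2, 126356503)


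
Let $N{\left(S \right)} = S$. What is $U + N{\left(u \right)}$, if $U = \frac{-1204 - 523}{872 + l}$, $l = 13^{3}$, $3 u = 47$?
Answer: $\frac{4214}{279} \approx 15.104$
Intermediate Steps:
$u = \frac{47}{3}$ ($u = \frac{1}{3} \cdot 47 = \frac{47}{3} \approx 15.667$)
$l = 2197$
$U = - \frac{157}{279}$ ($U = \frac{-1204 - 523}{872 + 2197} = \frac{-1204 + \left(-551 + 28\right)}{3069} = \left(-1204 - 523\right) \frac{1}{3069} = \left(-1727\right) \frac{1}{3069} = - \frac{157}{279} \approx -0.56272$)
$U + N{\left(u \right)} = - \frac{157}{279} + \frac{47}{3} = \frac{4214}{279}$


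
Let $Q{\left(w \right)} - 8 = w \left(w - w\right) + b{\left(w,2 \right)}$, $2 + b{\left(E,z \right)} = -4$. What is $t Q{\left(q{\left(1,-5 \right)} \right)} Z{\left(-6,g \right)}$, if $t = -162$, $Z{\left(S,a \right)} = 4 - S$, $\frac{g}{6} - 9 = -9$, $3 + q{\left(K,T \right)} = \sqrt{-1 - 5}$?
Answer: $-3240$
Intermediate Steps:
$q{\left(K,T \right)} = -3 + i \sqrt{6}$ ($q{\left(K,T \right)} = -3 + \sqrt{-1 - 5} = -3 + \sqrt{-6} = -3 + i \sqrt{6}$)
$g = 0$ ($g = 54 + 6 \left(-9\right) = 54 - 54 = 0$)
$b{\left(E,z \right)} = -6$ ($b{\left(E,z \right)} = -2 - 4 = -6$)
$Q{\left(w \right)} = 2$ ($Q{\left(w \right)} = 8 + \left(w \left(w - w\right) - 6\right) = 8 + \left(w 0 - 6\right) = 8 + \left(0 - 6\right) = 8 - 6 = 2$)
$t Q{\left(q{\left(1,-5 \right)} \right)} Z{\left(-6,g \right)} = \left(-162\right) 2 \left(4 - -6\right) = - 324 \left(4 + 6\right) = \left(-324\right) 10 = -3240$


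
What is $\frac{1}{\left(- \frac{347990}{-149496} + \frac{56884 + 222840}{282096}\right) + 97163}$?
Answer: $\frac{219646998}{21342290351081} \approx 1.0292 \cdot 10^{-5}$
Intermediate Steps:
$\frac{1}{\left(- \frac{347990}{-149496} + \frac{56884 + 222840}{282096}\right) + 97163} = \frac{1}{\left(\left(-347990\right) \left(- \frac{1}{149496}\right) + 279724 \cdot \frac{1}{282096}\right) + 97163} = \frac{1}{\left(\frac{173995}{74748} + \frac{69931}{70524}\right) + 97163} = \frac{1}{\frac{729084407}{219646998} + 97163} = \frac{1}{\frac{21342290351081}{219646998}} = \frac{219646998}{21342290351081}$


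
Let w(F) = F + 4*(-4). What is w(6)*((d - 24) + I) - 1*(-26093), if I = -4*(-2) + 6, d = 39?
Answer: 25803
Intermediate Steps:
I = 14 (I = 8 + 6 = 14)
w(F) = -16 + F (w(F) = F - 16 = -16 + F)
w(6)*((d - 24) + I) - 1*(-26093) = (-16 + 6)*((39 - 24) + 14) - 1*(-26093) = -10*(15 + 14) + 26093 = -10*29 + 26093 = -290 + 26093 = 25803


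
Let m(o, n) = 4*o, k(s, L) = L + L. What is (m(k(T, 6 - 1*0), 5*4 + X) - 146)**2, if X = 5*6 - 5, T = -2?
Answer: 9604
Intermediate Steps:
X = 25 (X = 30 - 5 = 25)
k(s, L) = 2*L
(m(k(T, 6 - 1*0), 5*4 + X) - 146)**2 = (4*(2*(6 - 1*0)) - 146)**2 = (4*(2*(6 + 0)) - 146)**2 = (4*(2*6) - 146)**2 = (4*12 - 146)**2 = (48 - 146)**2 = (-98)**2 = 9604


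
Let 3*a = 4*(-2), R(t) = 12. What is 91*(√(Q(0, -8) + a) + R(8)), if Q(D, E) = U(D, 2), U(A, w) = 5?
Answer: 1092 + 91*√21/3 ≈ 1231.0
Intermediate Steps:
a = -8/3 (a = (4*(-2))/3 = (⅓)*(-8) = -8/3 ≈ -2.6667)
Q(D, E) = 5
91*(√(Q(0, -8) + a) + R(8)) = 91*(√(5 - 8/3) + 12) = 91*(√(7/3) + 12) = 91*(√21/3 + 12) = 91*(12 + √21/3) = 1092 + 91*√21/3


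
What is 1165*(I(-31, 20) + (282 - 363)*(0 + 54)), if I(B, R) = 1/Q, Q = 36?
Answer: -183444395/36 ≈ -5.0957e+6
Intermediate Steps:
I(B, R) = 1/36
1165*(I(-31, 20) + (282 - 363)*(0 + 54)) = 1165*(1/36 + (282 - 363)*(0 + 54)) = 1165*(1/36 - 81*54) = 1165*(1/36 - 4374) = 1165*(-157463/36) = -183444395/36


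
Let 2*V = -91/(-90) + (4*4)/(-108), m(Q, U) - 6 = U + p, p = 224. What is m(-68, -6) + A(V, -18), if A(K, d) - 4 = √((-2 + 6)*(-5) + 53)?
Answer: 228 + √33 ≈ 233.74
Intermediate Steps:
m(Q, U) = 230 + U (m(Q, U) = 6 + (U + 224) = 6 + (224 + U) = 230 + U)
V = 233/540 (V = (-91/(-90) + (4*4)/(-108))/2 = (-91*(-1/90) + 16*(-1/108))/2 = (91/90 - 4/27)/2 = (½)*(233/270) = 233/540 ≈ 0.43148)
A(K, d) = 4 + √33 (A(K, d) = 4 + √((-2 + 6)*(-5) + 53) = 4 + √(4*(-5) + 53) = 4 + √(-20 + 53) = 4 + √33)
m(-68, -6) + A(V, -18) = (230 - 6) + (4 + √33) = 224 + (4 + √33) = 228 + √33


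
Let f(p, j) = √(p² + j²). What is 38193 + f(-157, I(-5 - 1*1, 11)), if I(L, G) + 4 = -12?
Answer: 38193 + √24905 ≈ 38351.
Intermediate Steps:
I(L, G) = -16 (I(L, G) = -4 - 12 = -16)
f(p, j) = √(j² + p²)
38193 + f(-157, I(-5 - 1*1, 11)) = 38193 + √((-16)² + (-157)²) = 38193 + √(256 + 24649) = 38193 + √24905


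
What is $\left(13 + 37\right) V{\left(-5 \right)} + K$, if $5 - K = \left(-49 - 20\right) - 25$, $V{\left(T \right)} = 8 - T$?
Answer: $749$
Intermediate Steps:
$K = 99$ ($K = 5 - \left(\left(-49 - 20\right) - 25\right) = 5 - \left(-69 - 25\right) = 5 - -94 = 5 + 94 = 99$)
$\left(13 + 37\right) V{\left(-5 \right)} + K = \left(13 + 37\right) \left(8 - -5\right) + 99 = 50 \left(8 + 5\right) + 99 = 50 \cdot 13 + 99 = 650 + 99 = 749$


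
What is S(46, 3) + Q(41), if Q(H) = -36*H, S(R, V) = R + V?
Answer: -1427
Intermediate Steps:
S(46, 3) + Q(41) = (46 + 3) - 36*41 = 49 - 1476 = -1427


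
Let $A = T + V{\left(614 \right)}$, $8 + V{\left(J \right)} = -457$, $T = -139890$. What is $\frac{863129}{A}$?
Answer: $- \frac{863129}{140355} \approx -6.1496$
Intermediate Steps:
$V{\left(J \right)} = -465$ ($V{\left(J \right)} = -8 - 457 = -465$)
$A = -140355$ ($A = -139890 - 465 = -140355$)
$\frac{863129}{A} = \frac{863129}{-140355} = 863129 \left(- \frac{1}{140355}\right) = - \frac{863129}{140355}$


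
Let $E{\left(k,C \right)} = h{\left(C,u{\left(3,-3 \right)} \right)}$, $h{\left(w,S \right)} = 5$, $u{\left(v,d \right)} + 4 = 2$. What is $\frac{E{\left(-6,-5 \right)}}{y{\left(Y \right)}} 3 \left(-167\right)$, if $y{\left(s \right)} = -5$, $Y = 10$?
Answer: $501$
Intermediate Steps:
$u{\left(v,d \right)} = -2$ ($u{\left(v,d \right)} = -4 + 2 = -2$)
$E{\left(k,C \right)} = 5$
$\frac{E{\left(-6,-5 \right)}}{y{\left(Y \right)}} 3 \left(-167\right) = \frac{5}{-5} \cdot 3 \left(-167\right) = 5 \left(- \frac{1}{5}\right) 3 \left(-167\right) = \left(-1\right) 3 \left(-167\right) = \left(-3\right) \left(-167\right) = 501$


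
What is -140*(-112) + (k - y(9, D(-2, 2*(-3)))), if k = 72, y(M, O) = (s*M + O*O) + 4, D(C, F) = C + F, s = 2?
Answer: 15666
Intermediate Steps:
y(M, O) = 4 + O² + 2*M (y(M, O) = (2*M + O*O) + 4 = (2*M + O²) + 4 = (O² + 2*M) + 4 = 4 + O² + 2*M)
-140*(-112) + (k - y(9, D(-2, 2*(-3)))) = -140*(-112) + (72 - (4 + (-2 + 2*(-3))² + 2*9)) = 15680 + (72 - (4 + (-2 - 6)² + 18)) = 15680 + (72 - (4 + (-8)² + 18)) = 15680 + (72 - (4 + 64 + 18)) = 15680 + (72 - 1*86) = 15680 + (72 - 86) = 15680 - 14 = 15666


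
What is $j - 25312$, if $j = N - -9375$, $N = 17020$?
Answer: $1083$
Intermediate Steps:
$j = 26395$ ($j = 17020 - -9375 = 17020 + 9375 = 26395$)
$j - 25312 = 26395 - 25312 = 1083$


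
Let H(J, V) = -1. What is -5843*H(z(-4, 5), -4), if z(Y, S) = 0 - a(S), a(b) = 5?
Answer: 5843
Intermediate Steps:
z(Y, S) = -5 (z(Y, S) = 0 - 1*5 = 0 - 5 = -5)
-5843*H(z(-4, 5), -4) = -5843*(-1) = 5843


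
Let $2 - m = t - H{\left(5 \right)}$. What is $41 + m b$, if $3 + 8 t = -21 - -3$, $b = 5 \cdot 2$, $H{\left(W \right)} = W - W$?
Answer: $\frac{349}{4} \approx 87.25$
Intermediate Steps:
$H{\left(W \right)} = 0$
$b = 10$
$t = - \frac{21}{8}$ ($t = - \frac{3}{8} + \frac{-21 - -3}{8} = - \frac{3}{8} + \frac{-21 + 3}{8} = - \frac{3}{8} + \frac{1}{8} \left(-18\right) = - \frac{3}{8} - \frac{9}{4} = - \frac{21}{8} \approx -2.625$)
$m = \frac{37}{8}$ ($m = 2 - \left(- \frac{21}{8} - 0\right) = 2 - \left(- \frac{21}{8} + 0\right) = 2 - - \frac{21}{8} = 2 + \frac{21}{8} = \frac{37}{8} \approx 4.625$)
$41 + m b = 41 + \frac{37}{8} \cdot 10 = 41 + \frac{185}{4} = \frac{349}{4}$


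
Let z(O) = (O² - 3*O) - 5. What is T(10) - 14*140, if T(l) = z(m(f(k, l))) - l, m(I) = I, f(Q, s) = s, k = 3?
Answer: -1905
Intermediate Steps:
z(O) = -5 + O² - 3*O
T(l) = -5 + l² - 4*l (T(l) = (-5 + l² - 3*l) - l = -5 + l² - 4*l)
T(10) - 14*140 = (-5 + 10² - 4*10) - 14*140 = (-5 + 100 - 40) - 1960 = 55 - 1960 = -1905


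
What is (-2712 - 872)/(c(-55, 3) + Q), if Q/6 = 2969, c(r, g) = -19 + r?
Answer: -896/4435 ≈ -0.20203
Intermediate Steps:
Q = 17814 (Q = 6*2969 = 17814)
(-2712 - 872)/(c(-55, 3) + Q) = (-2712 - 872)/((-19 - 55) + 17814) = -3584/(-74 + 17814) = -3584/17740 = -3584*1/17740 = -896/4435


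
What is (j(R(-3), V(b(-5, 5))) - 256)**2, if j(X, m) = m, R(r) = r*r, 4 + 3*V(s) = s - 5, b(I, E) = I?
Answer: 611524/9 ≈ 67947.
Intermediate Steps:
V(s) = -3 + s/3 (V(s) = -4/3 + (s - 5)/3 = -4/3 + (-5 + s)/3 = -4/3 + (-5/3 + s/3) = -3 + s/3)
R(r) = r**2
(j(R(-3), V(b(-5, 5))) - 256)**2 = ((-3 + (1/3)*(-5)) - 256)**2 = ((-3 - 5/3) - 256)**2 = (-14/3 - 256)**2 = (-782/3)**2 = 611524/9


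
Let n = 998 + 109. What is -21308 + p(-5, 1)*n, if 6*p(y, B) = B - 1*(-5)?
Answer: -20201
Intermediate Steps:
n = 1107
p(y, B) = 5/6 + B/6 (p(y, B) = (B - 1*(-5))/6 = (B + 5)/6 = (5 + B)/6 = 5/6 + B/6)
-21308 + p(-5, 1)*n = -21308 + (5/6 + (1/6)*1)*1107 = -21308 + (5/6 + 1/6)*1107 = -21308 + 1*1107 = -21308 + 1107 = -20201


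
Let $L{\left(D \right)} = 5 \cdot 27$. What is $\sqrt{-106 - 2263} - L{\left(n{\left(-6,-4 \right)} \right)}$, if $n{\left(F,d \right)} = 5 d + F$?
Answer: $-135 + i \sqrt{2369} \approx -135.0 + 48.672 i$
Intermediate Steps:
$n{\left(F,d \right)} = F + 5 d$
$L{\left(D \right)} = 135$
$\sqrt{-106 - 2263} - L{\left(n{\left(-6,-4 \right)} \right)} = \sqrt{-106 - 2263} - 135 = \sqrt{-2369} - 135 = i \sqrt{2369} - 135 = -135 + i \sqrt{2369}$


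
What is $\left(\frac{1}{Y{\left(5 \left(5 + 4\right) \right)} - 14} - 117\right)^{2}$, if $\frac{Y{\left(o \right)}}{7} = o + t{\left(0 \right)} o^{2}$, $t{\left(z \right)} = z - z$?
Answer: $\frac{1240166656}{90601} \approx 13688.0$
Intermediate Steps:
$t{\left(z \right)} = 0$
$Y{\left(o \right)} = 7 o$ ($Y{\left(o \right)} = 7 \left(o + 0 o^{2}\right) = 7 \left(o + 0\right) = 7 o$)
$\left(\frac{1}{Y{\left(5 \left(5 + 4\right) \right)} - 14} - 117\right)^{2} = \left(\frac{1}{7 \cdot 5 \left(5 + 4\right) - 14} - 117\right)^{2} = \left(\frac{1}{7 \cdot 5 \cdot 9 - 14} - 117\right)^{2} = \left(\frac{1}{7 \cdot 45 - 14} - 117\right)^{2} = \left(\frac{1}{315 - 14} - 117\right)^{2} = \left(\frac{1}{301} - 117\right)^{2} = \left(- \frac{35216}{301}\right)^{2} = \frac{1240166656}{90601}$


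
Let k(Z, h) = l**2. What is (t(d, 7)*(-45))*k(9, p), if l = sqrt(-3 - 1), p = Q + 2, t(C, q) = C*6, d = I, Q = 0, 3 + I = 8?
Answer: 5400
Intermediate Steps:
I = 5 (I = -3 + 8 = 5)
d = 5
t(C, q) = 6*C
p = 2 (p = 0 + 2 = 2)
l = 2*I (l = sqrt(-4) = 2*I ≈ 2.0*I)
k(Z, h) = -4 (k(Z, h) = (2*I)**2 = -4)
(t(d, 7)*(-45))*k(9, p) = ((6*5)*(-45))*(-4) = (30*(-45))*(-4) = -1350*(-4) = 5400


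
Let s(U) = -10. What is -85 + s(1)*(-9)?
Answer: 5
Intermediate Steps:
-85 + s(1)*(-9) = -85 - 10*(-9) = -85 + 90 = 5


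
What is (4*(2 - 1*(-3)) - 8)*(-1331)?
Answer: -15972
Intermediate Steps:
(4*(2 - 1*(-3)) - 8)*(-1331) = (4*(2 + 3) - 8)*(-1331) = (4*5 - 8)*(-1331) = (20 - 8)*(-1331) = 12*(-1331) = -15972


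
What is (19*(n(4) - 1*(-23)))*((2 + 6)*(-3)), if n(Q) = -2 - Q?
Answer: -7752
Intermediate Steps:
(19*(n(4) - 1*(-23)))*((2 + 6)*(-3)) = (19*((-2 - 1*4) - 1*(-23)))*((2 + 6)*(-3)) = (19*((-2 - 4) + 23))*(8*(-3)) = (19*(-6 + 23))*(-24) = (19*17)*(-24) = 323*(-24) = -7752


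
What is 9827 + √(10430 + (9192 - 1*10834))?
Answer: 9827 + 26*√13 ≈ 9920.8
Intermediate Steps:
9827 + √(10430 + (9192 - 1*10834)) = 9827 + √(10430 + (9192 - 10834)) = 9827 + √(10430 - 1642) = 9827 + √8788 = 9827 + 26*√13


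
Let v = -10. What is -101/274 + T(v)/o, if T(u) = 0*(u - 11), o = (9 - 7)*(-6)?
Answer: -101/274 ≈ -0.36861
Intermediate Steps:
o = -12 (o = 2*(-6) = -12)
T(u) = 0 (T(u) = 0*(-11 + u) = 0)
-101/274 + T(v)/o = -101/274 + 0/(-12) = -101*1/274 + 0*(-1/12) = -101/274 + 0 = -101/274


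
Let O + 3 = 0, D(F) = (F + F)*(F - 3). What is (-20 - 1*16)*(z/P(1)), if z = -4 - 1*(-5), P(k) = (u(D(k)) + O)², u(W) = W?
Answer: -36/49 ≈ -0.73469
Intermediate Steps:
D(F) = 2*F*(-3 + F) (D(F) = (2*F)*(-3 + F) = 2*F*(-3 + F))
O = -3 (O = -3 + 0 = -3)
P(k) = (-3 + 2*k*(-3 + k))² (P(k) = (2*k*(-3 + k) - 3)² = (-3 + 2*k*(-3 + k))²)
z = 1 (z = -4 + 5 = 1)
(-20 - 1*16)*(z/P(1)) = (-20 - 1*16)*(1/(-3 + 2*1*(-3 + 1))²) = (-20 - 16)*(1/(-3 + 2*1*(-2))²) = -36/((-3 - 4)²) = -36/((-7)²) = -36/49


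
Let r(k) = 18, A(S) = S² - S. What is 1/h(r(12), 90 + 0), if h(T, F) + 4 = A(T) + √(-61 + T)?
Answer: 302/91247 - I*√43/91247 ≈ 0.0033097 - 7.1865e-5*I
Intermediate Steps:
h(T, F) = -4 + √(-61 + T) + T*(-1 + T) (h(T, F) = -4 + (T*(-1 + T) + √(-61 + T)) = -4 + (√(-61 + T) + T*(-1 + T)) = -4 + √(-61 + T) + T*(-1 + T))
1/h(r(12), 90 + 0) = 1/(-4 + √(-61 + 18) + 18*(-1 + 18)) = 1/(-4 + √(-43) + 18*17) = 1/(-4 + I*√43 + 306) = 1/(302 + I*√43)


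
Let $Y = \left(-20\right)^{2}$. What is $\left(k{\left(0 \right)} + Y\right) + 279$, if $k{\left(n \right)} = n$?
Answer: $679$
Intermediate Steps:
$Y = 400$
$\left(k{\left(0 \right)} + Y\right) + 279 = \left(0 + 400\right) + 279 = 400 + 279 = 679$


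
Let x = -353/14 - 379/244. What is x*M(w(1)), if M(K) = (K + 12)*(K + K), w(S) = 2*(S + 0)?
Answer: -91438/61 ≈ -1499.0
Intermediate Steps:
w(S) = 2*S
x = -45719/1708 (x = -353*1/14 - 379*1/244 = -353/14 - 379/244 = -45719/1708 ≈ -26.768)
M(K) = 2*K*(12 + K) (M(K) = (12 + K)*(2*K) = 2*K*(12 + K))
x*M(w(1)) = -45719*2*1*(12 + 2*1)/854 = -45719*2*(12 + 2)/854 = -45719*2*14/854 = -45719/1708*56 = -91438/61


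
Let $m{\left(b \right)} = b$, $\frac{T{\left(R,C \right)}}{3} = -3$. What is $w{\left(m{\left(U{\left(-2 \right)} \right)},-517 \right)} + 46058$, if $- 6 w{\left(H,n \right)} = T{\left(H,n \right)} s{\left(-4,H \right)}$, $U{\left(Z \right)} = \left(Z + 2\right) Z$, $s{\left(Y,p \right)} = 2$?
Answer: $46061$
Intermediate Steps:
$T{\left(R,C \right)} = -9$ ($T{\left(R,C \right)} = 3 \left(-3\right) = -9$)
$U{\left(Z \right)} = Z \left(2 + Z\right)$ ($U{\left(Z \right)} = \left(2 + Z\right) Z = Z \left(2 + Z\right)$)
$w{\left(H,n \right)} = 3$ ($w{\left(H,n \right)} = - \frac{\left(-9\right) 2}{6} = \left(- \frac{1}{6}\right) \left(-18\right) = 3$)
$w{\left(m{\left(U{\left(-2 \right)} \right)},-517 \right)} + 46058 = 3 + 46058 = 46061$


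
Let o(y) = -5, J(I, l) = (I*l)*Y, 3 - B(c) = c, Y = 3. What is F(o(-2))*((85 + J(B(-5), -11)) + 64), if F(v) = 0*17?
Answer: 0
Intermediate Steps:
B(c) = 3 - c
J(I, l) = 3*I*l (J(I, l) = (I*l)*3 = 3*I*l)
F(v) = 0
F(o(-2))*((85 + J(B(-5), -11)) + 64) = 0*((85 + 3*(3 - 1*(-5))*(-11)) + 64) = 0*((85 + 3*(3 + 5)*(-11)) + 64) = 0*((85 + 3*8*(-11)) + 64) = 0*((85 - 264) + 64) = 0*(-179 + 64) = 0*(-115) = 0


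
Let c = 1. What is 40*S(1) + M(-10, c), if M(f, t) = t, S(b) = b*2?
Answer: 81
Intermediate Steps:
S(b) = 2*b
40*S(1) + M(-10, c) = 40*(2*1) + 1 = 40*2 + 1 = 80 + 1 = 81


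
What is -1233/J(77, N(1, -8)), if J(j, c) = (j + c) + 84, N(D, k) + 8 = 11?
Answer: -1233/164 ≈ -7.5183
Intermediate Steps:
N(D, k) = 3 (N(D, k) = -8 + 11 = 3)
J(j, c) = 84 + c + j (J(j, c) = (c + j) + 84 = 84 + c + j)
-1233/J(77, N(1, -8)) = -1233/(84 + 3 + 77) = -1233/164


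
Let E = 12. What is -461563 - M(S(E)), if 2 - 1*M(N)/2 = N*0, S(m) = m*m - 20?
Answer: -461567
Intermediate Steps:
S(m) = -20 + m**2 (S(m) = m**2 - 20 = -20 + m**2)
M(N) = 4 (M(N) = 4 - 2*N*0 = 4 - 2*0 = 4 + 0 = 4)
-461563 - M(S(E)) = -461563 - 1*4 = -461563 - 4 = -461567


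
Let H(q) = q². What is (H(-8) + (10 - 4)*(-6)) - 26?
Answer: 2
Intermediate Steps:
(H(-8) + (10 - 4)*(-6)) - 26 = ((-8)² + (10 - 4)*(-6)) - 26 = (64 + 6*(-6)) - 26 = (64 - 36) - 26 = 28 - 26 = 2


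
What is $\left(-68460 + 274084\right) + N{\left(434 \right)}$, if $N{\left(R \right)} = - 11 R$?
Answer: $200850$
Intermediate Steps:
$\left(-68460 + 274084\right) + N{\left(434 \right)} = \left(-68460 + 274084\right) - 4774 = 205624 - 4774 = 200850$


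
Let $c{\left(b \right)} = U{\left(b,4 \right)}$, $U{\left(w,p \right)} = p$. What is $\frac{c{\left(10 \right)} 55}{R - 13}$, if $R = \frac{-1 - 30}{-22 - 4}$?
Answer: $- \frac{5720}{307} \approx -18.632$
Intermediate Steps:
$R = \frac{31}{26}$ ($R = - \frac{31}{-26} = \left(-31\right) \left(- \frac{1}{26}\right) = \frac{31}{26} \approx 1.1923$)
$c{\left(b \right)} = 4$
$\frac{c{\left(10 \right)} 55}{R - 13} = \frac{4 \cdot 55}{\frac{31}{26} - 13} = \frac{220}{- \frac{307}{26}} = 220 \left(- \frac{26}{307}\right) = - \frac{5720}{307}$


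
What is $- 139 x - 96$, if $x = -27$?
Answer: $3657$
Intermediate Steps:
$- 139 x - 96 = \left(-139\right) \left(-27\right) - 96 = 3753 - 96 = 3657$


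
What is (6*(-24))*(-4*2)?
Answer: 1152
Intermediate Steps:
(6*(-24))*(-4*2) = -144*(-8) = 1152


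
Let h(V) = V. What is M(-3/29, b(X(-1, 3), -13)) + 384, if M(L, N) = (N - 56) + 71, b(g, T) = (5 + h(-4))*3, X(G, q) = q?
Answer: 402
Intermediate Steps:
b(g, T) = 3 (b(g, T) = (5 - 4)*3 = 1*3 = 3)
M(L, N) = 15 + N (M(L, N) = (-56 + N) + 71 = 15 + N)
M(-3/29, b(X(-1, 3), -13)) + 384 = (15 + 3) + 384 = 18 + 384 = 402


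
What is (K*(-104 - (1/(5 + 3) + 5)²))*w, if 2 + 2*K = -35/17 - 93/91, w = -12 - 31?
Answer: -100633545/7072 ≈ -14230.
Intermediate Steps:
w = -43
K = -3930/1547 (K = -1 + (-35/17 - 93/91)/2 = -1 + (½)*(-4766/1547) = -1 - 2383/1547 = -3930/1547 ≈ -2.5404)
(K*(-104 - (1/(5 + 3) + 5)²))*w = -3930*(-104 - (1/(5 + 3) + 5)²)/1547*(-43) = -3930*(-104 - (1/8 + 5)²)/1547*(-43) = -3930*(-104 - (⅛ + 5)²)/1547*(-43) = -3930*(-104 - (41/8)²)/1547*(-43) = -3930*(-104 - 1*1681/64)/1547*(-43) = -3930*(-104 - 1681/64)/1547*(-43) = -3930/1547*(-8337/64)*(-43) = (2340315/7072)*(-43) = -100633545/7072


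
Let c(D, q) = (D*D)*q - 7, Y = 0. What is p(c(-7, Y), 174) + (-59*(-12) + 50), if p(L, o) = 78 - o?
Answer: 662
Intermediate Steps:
c(D, q) = -7 + q*D² (c(D, q) = D²*q - 7 = q*D² - 7 = -7 + q*D²)
p(c(-7, Y), 174) + (-59*(-12) + 50) = (78 - 1*174) + (-59*(-12) + 50) = (78 - 174) + (708 + 50) = -96 + 758 = 662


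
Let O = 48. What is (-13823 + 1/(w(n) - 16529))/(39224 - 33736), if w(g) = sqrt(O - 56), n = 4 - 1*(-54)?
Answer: -472069014157/187420584414 - I*sqrt(2)/749682337656 ≈ -2.5188 - 1.8864e-12*I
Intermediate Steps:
n = 58 (n = 4 + 54 = 58)
w(g) = 2*I*sqrt(2) (w(g) = sqrt(48 - 56) = sqrt(-8) = 2*I*sqrt(2))
(-13823 + 1/(w(n) - 16529))/(39224 - 33736) = (-13823 + 1/(2*I*sqrt(2) - 16529))/(39224 - 33736) = (-13823 + 1/(-16529 + 2*I*sqrt(2)))/5488 = (-13823 + 1/(-16529 + 2*I*sqrt(2)))*(1/5488) = -13823/5488 + 1/(5488*(-16529 + 2*I*sqrt(2)))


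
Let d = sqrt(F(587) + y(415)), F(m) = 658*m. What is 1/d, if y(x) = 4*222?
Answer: sqrt(387134)/387134 ≈ 0.0016072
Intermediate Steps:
y(x) = 888
d = sqrt(387134) (d = sqrt(658*587 + 888) = sqrt(386246 + 888) = sqrt(387134) ≈ 622.20)
1/d = 1/(sqrt(387134)) = sqrt(387134)/387134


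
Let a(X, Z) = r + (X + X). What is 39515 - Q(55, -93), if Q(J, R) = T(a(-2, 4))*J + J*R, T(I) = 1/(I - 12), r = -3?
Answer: 848025/19 ≈ 44633.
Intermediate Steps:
a(X, Z) = -3 + 2*X (a(X, Z) = -3 + (X + X) = -3 + 2*X)
T(I) = 1/(-12 + I)
Q(J, R) = -J/19 + J*R (Q(J, R) = J/(-12 + (-3 + 2*(-2))) + J*R = J/(-12 + (-3 - 4)) + J*R = J/(-12 - 7) + J*R = J/(-19) + J*R = -J/19 + J*R)
39515 - Q(55, -93) = 39515 - 55*(-1/19 - 93) = 39515 - 55*(-1768)/19 = 39515 - 1*(-97240/19) = 39515 + 97240/19 = 848025/19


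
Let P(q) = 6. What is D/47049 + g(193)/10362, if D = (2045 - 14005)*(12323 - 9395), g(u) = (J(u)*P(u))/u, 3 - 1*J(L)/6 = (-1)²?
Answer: -3890725782364/5227316413 ≈ -744.31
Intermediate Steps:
J(L) = 12 (J(L) = 18 - 6*(-1)² = 18 - 6*1 = 18 - 6 = 12)
g(u) = 72/u (g(u) = (12*6)/u = 72/u)
D = -35018880 (D = -11960*2928 = -35018880)
D/47049 + g(193)/10362 = -35018880/47049 + (72/193)/10362 = -35018880*1/47049 + (72*(1/193))*(1/10362) = -11672960/15683 + (72/193)*(1/10362) = -11672960/15683 + 12/333311 = -3890725782364/5227316413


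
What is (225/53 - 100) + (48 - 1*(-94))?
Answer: 2451/53 ≈ 46.245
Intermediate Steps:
(225/53 - 100) + (48 - 1*(-94)) = (225*(1/53) - 100) + (48 + 94) = (225/53 - 100) + 142 = -5075/53 + 142 = 2451/53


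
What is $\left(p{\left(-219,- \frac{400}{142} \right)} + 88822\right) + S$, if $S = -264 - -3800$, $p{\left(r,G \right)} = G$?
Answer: $\frac{6557218}{71} \approx 92355.0$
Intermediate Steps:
$S = 3536$ ($S = -264 + 3800 = 3536$)
$\left(p{\left(-219,- \frac{400}{142} \right)} + 88822\right) + S = \left(- \frac{400}{142} + 88822\right) + 3536 = \left(\left(-400\right) \frac{1}{142} + 88822\right) + 3536 = \left(- \frac{200}{71} + 88822\right) + 3536 = \frac{6306162}{71} + 3536 = \frac{6557218}{71}$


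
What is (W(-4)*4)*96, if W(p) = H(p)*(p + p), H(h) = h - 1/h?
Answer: 11520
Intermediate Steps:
W(p) = 2*p*(p - 1/p) (W(p) = (p - 1/p)*(p + p) = (p - 1/p)*(2*p) = 2*p*(p - 1/p))
(W(-4)*4)*96 = ((-2 + 2*(-4)²)*4)*96 = ((-2 + 2*16)*4)*96 = ((-2 + 32)*4)*96 = (30*4)*96 = 120*96 = 11520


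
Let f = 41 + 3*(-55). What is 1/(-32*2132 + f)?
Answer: -1/68348 ≈ -1.4631e-5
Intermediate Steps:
f = -124 (f = 41 - 165 = -124)
1/(-32*2132 + f) = 1/(-32*2132 - 124) = 1/(-68224 - 124) = 1/(-68348) = -1/68348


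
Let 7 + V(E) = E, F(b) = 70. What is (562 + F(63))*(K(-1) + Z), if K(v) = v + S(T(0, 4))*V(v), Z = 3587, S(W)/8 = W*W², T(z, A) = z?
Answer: 2266352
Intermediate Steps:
V(E) = -7 + E
S(W) = 8*W³ (S(W) = 8*(W*W²) = 8*W³)
K(v) = v (K(v) = v + (8*0³)*(-7 + v) = v + (8*0)*(-7 + v) = v + 0*(-7 + v) = v + 0 = v)
(562 + F(63))*(K(-1) + Z) = (562 + 70)*(-1 + 3587) = 632*3586 = 2266352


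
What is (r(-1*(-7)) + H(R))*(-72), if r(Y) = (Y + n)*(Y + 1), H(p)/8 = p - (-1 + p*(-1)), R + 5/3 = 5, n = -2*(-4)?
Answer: -13056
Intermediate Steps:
n = 8
R = 10/3 (R = -5/3 + 5 = 10/3 ≈ 3.3333)
H(p) = 8 + 16*p (H(p) = 8*(p - (-1 + p*(-1))) = 8*(p - (-1 - p)) = 8*(p + (1 + p)) = 8*(1 + 2*p) = 8 + 16*p)
r(Y) = (1 + Y)*(8 + Y) (r(Y) = (Y + 8)*(Y + 1) = (8 + Y)*(1 + Y) = (1 + Y)*(8 + Y))
(r(-1*(-7)) + H(R))*(-72) = ((8 + (-1*(-7))² + 9*(-1*(-7))) + (8 + 16*(10/3)))*(-72) = ((8 + 7² + 9*7) + (8 + 160/3))*(-72) = ((8 + 49 + 63) + 184/3)*(-72) = (120 + 184/3)*(-72) = (544/3)*(-72) = -13056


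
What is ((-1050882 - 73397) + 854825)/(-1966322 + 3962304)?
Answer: -134727/997991 ≈ -0.13500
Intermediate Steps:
((-1050882 - 73397) + 854825)/(-1966322 + 3962304) = (-1124279 + 854825)/1995982 = -269454*1/1995982 = -134727/997991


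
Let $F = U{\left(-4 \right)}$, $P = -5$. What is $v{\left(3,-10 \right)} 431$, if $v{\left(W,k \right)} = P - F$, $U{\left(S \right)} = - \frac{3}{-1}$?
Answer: $-3448$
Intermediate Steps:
$U{\left(S \right)} = 3$ ($U{\left(S \right)} = \left(-3\right) \left(-1\right) = 3$)
$F = 3$
$v{\left(W,k \right)} = -8$ ($v{\left(W,k \right)} = -5 - 3 = -8$)
$v{\left(3,-10 \right)} 431 = \left(-8\right) 431 = -3448$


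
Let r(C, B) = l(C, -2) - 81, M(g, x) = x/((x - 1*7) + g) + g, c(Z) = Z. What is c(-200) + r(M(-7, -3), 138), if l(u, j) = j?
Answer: -283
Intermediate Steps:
M(g, x) = g + x/(-7 + g + x) (M(g, x) = x/((x - 7) + g) + g = x/((-7 + x) + g) + g = x/(-7 + g + x) + g = g + x/(-7 + g + x))
r(C, B) = -83 (r(C, B) = -2 - 81 = -83)
c(-200) + r(M(-7, -3), 138) = -200 - 83 = -283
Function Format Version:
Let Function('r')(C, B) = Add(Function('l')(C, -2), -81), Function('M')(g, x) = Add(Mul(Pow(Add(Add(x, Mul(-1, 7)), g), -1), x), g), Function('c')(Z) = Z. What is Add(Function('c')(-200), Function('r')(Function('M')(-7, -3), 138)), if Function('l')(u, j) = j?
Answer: -283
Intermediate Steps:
Function('M')(g, x) = Add(g, Mul(x, Pow(Add(-7, g, x), -1))) (Function('M')(g, x) = Add(Mul(Pow(Add(Add(x, -7), g), -1), x), g) = Add(Mul(Pow(Add(Add(-7, x), g), -1), x), g) = Add(Mul(Pow(Add(-7, g, x), -1), x), g) = Add(Mul(x, Pow(Add(-7, g, x), -1)), g) = Add(g, Mul(x, Pow(Add(-7, g, x), -1))))
Function('r')(C, B) = -83 (Function('r')(C, B) = Add(-2, -81) = -83)
Add(Function('c')(-200), Function('r')(Function('M')(-7, -3), 138)) = Add(-200, -83) = -283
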